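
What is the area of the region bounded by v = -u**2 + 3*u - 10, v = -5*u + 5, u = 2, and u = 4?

The difference (-u**2 + 3*u - 10) - (-5*u + 5) = -u**2 + 8*u - 15 changes sign at u = 3 inside [2, 4], so split the integral there.
∫[2,3] (-u**2 + 8*u - 15) du = -4/3; the area of that piece is 4/3.
∫[3,4] (-u**2 + 8*u - 15) du = 2/3.
Total area = 4/3 + 2/3 = 2.

2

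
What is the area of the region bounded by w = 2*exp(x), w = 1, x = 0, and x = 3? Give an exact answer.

-5 + 2*exp(3)

On [0, 3], (2*exp(x)) - (1) = 2*exp(x) - 1 is ≥ 0 throughout, so the area is a single integral of |2*exp(x) - 1|.
∫[0,3] (2*exp(x) - 1) dx = -5 + 2*exp(3).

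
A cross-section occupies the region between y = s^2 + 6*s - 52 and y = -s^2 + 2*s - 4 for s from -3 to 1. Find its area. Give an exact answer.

On [-3, 1], (s^2 + 6*s - 52) - (-s^2 + 2*s - 4) = 2*s^2 + 4*s - 48 is ≤ 0 throughout, so the area is a single integral of |2*s^2 + 4*s - 48|.
∫[-3,1] (2*s^2 + 4*s - 48) ds = -568/3; the area of that piece is 568/3.

568/3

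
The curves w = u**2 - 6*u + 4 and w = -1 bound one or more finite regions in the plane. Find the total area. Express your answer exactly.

Set the curves equal: u**2 - 6*u + 4 = -1, so u**2 - 6*u + 5 = 0, which factors as (u - 5)*(u - 1) = 0. The curves meet at u = 1, 5.
On [1, 5], w = -1 is on top; that piece has area ∫[1,5] (-(u**2 - 6*u + 5)) du = 32/3.

32/3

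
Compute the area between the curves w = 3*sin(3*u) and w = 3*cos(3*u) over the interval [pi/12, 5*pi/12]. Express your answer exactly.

2*sqrt(2)

On [pi/12, 5*pi/12], (3*sin(3*u)) - (3*cos(3*u)) = 3*sin(3*u) - 3*cos(3*u) is ≥ 0 throughout, so the area is a single integral of |3*sin(3*u) - 3*cos(3*u)|.
∫[pi/12,5*pi/12] (3*sin(3*u) - 3*cos(3*u)) du = 2*sqrt(2).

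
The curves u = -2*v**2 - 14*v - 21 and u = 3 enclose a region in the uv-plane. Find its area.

1/3

Both boundary curves give u as a function of v, so integrate with respect to v. Setting them equal: -2*v**2 - 14*v - 24 = 0, i.e. -2*(v + 3)*(v + 4) = 0, so they meet at v = -4, -3.
For v in [-4, -3], u = -2*v**2 - 14*v - 21 is on the right; area = ∫[-4,-3] (-2*v**2 - 14*v - 24) dv = 1/3.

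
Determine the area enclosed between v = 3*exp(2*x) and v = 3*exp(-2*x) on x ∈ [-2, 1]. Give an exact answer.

-6 + 3*exp(-4)/2 + 3*exp(-2)/2 + 3*exp(2)/2 + 3*exp(4)/2

The difference (3*exp(2*x)) - (3*exp(-2*x)) = 3*exp(2*x) - 3*exp(-2*x) changes sign at x = 0 inside [-2, 1], so split the integral there.
∫[-2,0] (3*exp(2*x) - 3*exp(-2*x)) dx = -3*exp(4)/2 - 3*exp(-4)/2 + 3; the area of that piece is -3 + 3*exp(-4)/2 + 3*exp(4)/2.
∫[0,1] (3*exp(2*x) - 3*exp(-2*x)) dx = -3 + 3*exp(-2)/2 + 3*exp(2)/2.
Total area = (-3 + 3*exp(-4)/2 + 3*exp(4)/2) + (-3 + 3*exp(-2)/2 + 3*exp(2)/2) = -6 + 3*exp(-4)/2 + 3*exp(-2)/2 + 3*exp(2)/2 + 3*exp(4)/2.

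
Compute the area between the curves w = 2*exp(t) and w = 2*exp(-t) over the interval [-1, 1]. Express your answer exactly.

-8 + 4*exp(-1) + 4*exp(1)

The difference (2*exp(t)) - (2*exp(-t)) = 2*exp(t) - 2*exp(-t) changes sign at t = 0 inside [-1, 1], so split the integral there.
∫[-1,0] (2*exp(t) - 2*exp(-t)) dt = -2*exp(1) - 2*exp(-1) + 4; the area of that piece is -4 + 2*exp(-1) + 2*exp(1).
∫[0,1] (2*exp(t) - 2*exp(-t)) dt = -4 + 2*exp(-1) + 2*exp(1).
Total area = (-4 + 2*exp(-1) + 2*exp(1)) + (-4 + 2*exp(-1) + 2*exp(1)) = -8 + 4*exp(-1) + 4*exp(1).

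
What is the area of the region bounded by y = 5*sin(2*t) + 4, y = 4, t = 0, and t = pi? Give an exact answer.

The difference (5*sin(2*t) + 4) - (4) = 5*sin(2*t) changes sign at t = pi/2 inside [0, pi], so split the integral there.
∫[0,pi/2] (5*sin(2*t)) dt = 5.
∫[pi/2,pi] (5*sin(2*t)) dt = -5; the area of that piece is 5.
Total area = 5 + 5 = 10.

10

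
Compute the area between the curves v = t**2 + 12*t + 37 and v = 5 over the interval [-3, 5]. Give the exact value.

On [-3, 5], (t**2 + 12*t + 37) - (5) = t**2 + 12*t + 32 is ≥ 0 throughout, so the area is a single integral of |t**2 + 12*t + 32|.
∫[-3,5] (t**2 + 12*t + 32) dt = 1208/3.

1208/3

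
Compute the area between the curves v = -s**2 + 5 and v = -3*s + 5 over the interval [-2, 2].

12

The difference (-s**2 + 5) - (-3*s + 5) = -s**2 + 3*s changes sign at s = 0 inside [-2, 2], so split the integral there.
∫[-2,0] (-s**2 + 3*s) ds = -26/3; the area of that piece is 26/3.
∫[0,2] (-s**2 + 3*s) ds = 10/3.
Total area = 26/3 + 10/3 = 12.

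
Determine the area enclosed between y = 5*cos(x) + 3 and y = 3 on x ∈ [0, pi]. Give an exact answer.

The difference (5*cos(x) + 3) - (3) = 5*cos(x) changes sign at x = pi/2 inside [0, pi], so split the integral there.
∫[0,pi/2] (5*cos(x)) dx = 5.
∫[pi/2,pi] (5*cos(x)) dx = -5; the area of that piece is 5.
Total area = 5 + 5 = 10.

10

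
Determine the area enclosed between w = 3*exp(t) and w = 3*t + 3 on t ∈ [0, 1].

On [0, 1], (3*exp(t)) - (3*t + 3) = -3*t + 3*exp(t) - 3 is ≥ 0 throughout, so the area is a single integral of |-3*t + 3*exp(t) - 3|.
∫[0,1] (-3*t + 3*exp(t) - 3) dt = -15/2 + 3*exp(1).

-15/2 + 3*exp(1)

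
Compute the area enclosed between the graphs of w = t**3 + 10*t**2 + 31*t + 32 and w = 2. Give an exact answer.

Set the curves equal: t**3 + 10*t**2 + 31*t + 32 = 2, so t**3 + 10*t**2 + 31*t + 30 = 0, which factors as (t + 2)*(t + 3)*(t + 5) = 0. The curves meet at t = -5, -3, -2.
On [-5, -3], w = t**3 + 10*t**2 + 31*t + 32 is on top; that piece has area ∫[-5,-3] (t**3 + 10*t**2 + 31*t + 30) dt = 8/3.
On [-3, -2], w = 2 is on top; that piece has area ∫[-3,-2] (-(t**3 + 10*t**2 + 31*t + 30)) dt = 5/12.
Total enclosed area = 8/3 + 5/12 = 37/12.

37/12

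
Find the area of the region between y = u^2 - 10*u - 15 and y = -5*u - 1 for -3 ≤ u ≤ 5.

The difference (u^2 - 10*u - 15) - (-5*u - 1) = u^2 - 5*u - 14 changes sign at u = -2 inside [-3, 5], so split the integral there.
∫[-3,-2] (u^2 - 5*u - 14) du = 29/6.
∫[-2,5] (u^2 - 5*u - 14) du = -637/6; the area of that piece is 637/6.
Total area = 29/6 + 637/6 = 111.

111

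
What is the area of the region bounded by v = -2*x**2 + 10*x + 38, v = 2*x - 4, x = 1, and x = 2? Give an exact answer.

148/3

On [1, 2], (-2*x**2 + 10*x + 38) - (2*x - 4) = -2*x**2 + 8*x + 42 is ≥ 0 throughout, so the area is a single integral of |-2*x**2 + 8*x + 42|.
∫[1,2] (-2*x**2 + 8*x + 42) dx = 148/3.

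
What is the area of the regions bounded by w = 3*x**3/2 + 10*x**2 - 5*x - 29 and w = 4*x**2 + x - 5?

Set the curves equal: 3*x**3/2 + 10*x**2 - 5*x - 29 = 4*x**2 + x - 5, so 3*x**3/2 + 6*x**2 - 6*x - 24 = 0, which factors as 3*(x - 2)*(x + 2)*(x + 4)/2 = 0. The curves meet at x = -4, -2, 2.
On [-4, -2], w = 3*x**3/2 + 10*x**2 - 5*x - 29 is on top; that piece has area ∫[-4,-2] (3*x**3/2 + 6*x**2 - 6*x - 24) dx = 10.
On [-2, 2], w = 4*x**2 + x - 5 is on top; that piece has area ∫[-2,2] (-(3*x**3/2 + 6*x**2 - 6*x - 24)) dx = 64.
Total enclosed area = 10 + 64 = 74.

74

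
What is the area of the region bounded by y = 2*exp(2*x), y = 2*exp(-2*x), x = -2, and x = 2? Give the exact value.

The difference (2*exp(2*x)) - (2*exp(-2*x)) = 2*exp(2*x) - 2*exp(-2*x) changes sign at x = 0 inside [-2, 2], so split the integral there.
∫[-2,0] (2*exp(2*x) - 2*exp(-2*x)) dx = -exp(4) - exp(-4) + 2; the area of that piece is -2 + exp(-4) + exp(4).
∫[0,2] (2*exp(2*x) - 2*exp(-2*x)) dx = -2 + exp(-4) + exp(4).
Total area = (-2 + exp(-4) + exp(4)) + (-2 + exp(-4) + exp(4)) = -4 + 2*exp(-4) + 2*exp(4).

-4 + 2*exp(-4) + 2*exp(4)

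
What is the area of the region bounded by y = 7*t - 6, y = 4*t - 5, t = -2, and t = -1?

On [-2, -1], (7*t - 6) - (4*t - 5) = 3*t - 1 is ≤ 0 throughout, so the area is a single integral of |3*t - 1|.
∫[-2,-1] (3*t - 1) dt = -11/2; the area of that piece is 11/2.

11/2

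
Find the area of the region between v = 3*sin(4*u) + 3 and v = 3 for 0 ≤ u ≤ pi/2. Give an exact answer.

3

The difference (3*sin(4*u) + 3) - (3) = 3*sin(4*u) changes sign at u = pi/4 inside [0, pi/2], so split the integral there.
∫[0,pi/4] (3*sin(4*u)) du = 3/2.
∫[pi/4,pi/2] (3*sin(4*u)) du = -3/2; the area of that piece is 3/2.
Total area = 3/2 + 3/2 = 3.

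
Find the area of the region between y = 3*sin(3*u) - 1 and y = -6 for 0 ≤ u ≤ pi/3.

2 + 5*pi/3

On [0, pi/3], (3*sin(3*u) - 1) - (-6) = 3*sin(3*u) + 5 is ≥ 0 throughout, so the area is a single integral of |3*sin(3*u) + 5|.
∫[0,pi/3] (3*sin(3*u) + 5) du = 2 + 5*pi/3.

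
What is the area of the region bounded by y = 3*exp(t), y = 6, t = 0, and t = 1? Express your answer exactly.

-15 + 3*exp(1) + 12*log(2)

The difference (3*exp(t)) - (6) = 3*exp(t) - 6 changes sign at t = log(2) inside [0, 1], so split the integral there.
∫[0,log(2)] (3*exp(t) - 6) dt = 3 - log(64); the area of that piece is -3 + log(64).
∫[log(2),1] (3*exp(t) - 6) dt = -12 + 6*log(2) + 3*exp(1).
Total area = (-3 + log(64)) + (-12 + 6*log(2) + 3*exp(1)) = -15 + 3*exp(1) + 12*log(2).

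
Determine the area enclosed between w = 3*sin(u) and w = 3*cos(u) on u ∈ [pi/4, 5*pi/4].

On [pi/4, 5*pi/4], (3*sin(u)) - (3*cos(u)) = 3*sin(u) - 3*cos(u) is ≥ 0 throughout, so the area is a single integral of |3*sin(u) - 3*cos(u)|.
∫[pi/4,5*pi/4] (3*sin(u) - 3*cos(u)) du = 6*sqrt(2).

6*sqrt(2)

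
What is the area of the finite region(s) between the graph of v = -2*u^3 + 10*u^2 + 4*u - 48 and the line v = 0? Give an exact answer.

443/3

The curve meets the u-axis where -2*u^3 + 10*u^2 + 4*u - 48 = 0, i.e. -2*(u - 4)*(u - 3)*(u + 2) = 0, at u = -2, 3, 4.
On [-2, 3] the curve lies below the axis; ∫[-2,3] (-2*u^3 + 10*u^2 + 4*u - 48) du = -875/6, giving area 875/6.
On [3, 4] the curve lies above the axis; ∫[3,4] (-2*u^3 + 10*u^2 + 4*u - 48) du = 11/6, giving area 11/6.
Total area = 875/6 + 11/6 = 443/3.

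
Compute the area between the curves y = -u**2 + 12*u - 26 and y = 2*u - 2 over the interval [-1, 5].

202/3

The difference (-u**2 + 12*u - 26) - (2*u - 2) = -u**2 + 10*u - 24 changes sign at u = 4 inside [-1, 5], so split the integral there.
∫[-1,4] (-u**2 + 10*u - 24) du = -200/3; the area of that piece is 200/3.
∫[4,5] (-u**2 + 10*u - 24) du = 2/3.
Total area = 200/3 + 2/3 = 202/3.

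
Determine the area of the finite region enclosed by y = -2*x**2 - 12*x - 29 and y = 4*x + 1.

8/3

Set the curves equal: -2*x**2 - 12*x - 29 = 4*x + 1, so -2*x**2 - 16*x - 30 = 0, which factors as -2*(x + 3)*(x + 5) = 0. The curves meet at x = -5, -3.
On [-5, -3], y = -2*x**2 - 12*x - 29 is on top; that piece has area ∫[-5,-3] (-2*x**2 - 16*x - 30) dx = 8/3.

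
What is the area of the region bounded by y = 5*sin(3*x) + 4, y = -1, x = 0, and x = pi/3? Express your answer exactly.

10/3 + 5*pi/3

On [0, pi/3], (5*sin(3*x) + 4) - (-1) = 5*sin(3*x) + 5 is ≥ 0 throughout, so the area is a single integral of |5*sin(3*x) + 5|.
∫[0,pi/3] (5*sin(3*x) + 5) dx = 10/3 + 5*pi/3.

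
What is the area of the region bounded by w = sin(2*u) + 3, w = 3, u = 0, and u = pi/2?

On [0, pi/2], (sin(2*u) + 3) - (3) = sin(2*u) is ≥ 0 throughout, so the area is a single integral of |sin(2*u)|.
∫[0,pi/2] (sin(2*u)) du = 1.

1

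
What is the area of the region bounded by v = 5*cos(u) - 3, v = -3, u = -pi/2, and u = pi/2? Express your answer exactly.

On [-pi/2, pi/2], (5*cos(u) - 3) - (-3) = 5*cos(u) is ≥ 0 throughout, so the area is a single integral of |5*cos(u)|.
∫[-pi/2,pi/2] (5*cos(u)) du = 10.

10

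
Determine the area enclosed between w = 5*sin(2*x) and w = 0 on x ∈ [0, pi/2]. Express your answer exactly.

5

On [0, pi/2], (5*sin(2*x)) - (0) = 5*sin(2*x) is ≥ 0 throughout, so the area is a single integral of |5*sin(2*x)|.
∫[0,pi/2] (5*sin(2*x)) dx = 5.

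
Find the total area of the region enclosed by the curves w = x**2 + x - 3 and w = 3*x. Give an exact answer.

32/3

Set the curves equal: x**2 + x - 3 = 3*x, so x**2 - 2*x - 3 = 0, which factors as (x - 3)*(x + 1) = 0. The curves meet at x = -1, 3.
On [-1, 3], w = 3*x is on top; that piece has area ∫[-1,3] (-(x**2 - 2*x - 3)) dx = 32/3.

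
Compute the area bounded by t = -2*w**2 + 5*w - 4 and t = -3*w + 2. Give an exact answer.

8/3

Both boundary curves give t as a function of w, so integrate with respect to w. Setting them equal: -2*w**2 + 8*w - 6 = 0, i.e. -2*(w - 3)*(w - 1) = 0, so they meet at w = 1, 3.
For w in [1, 3], t = -2*w**2 + 5*w - 4 is on the right; area = ∫[1,3] (-2*w**2 + 8*w - 6) dw = 8/3.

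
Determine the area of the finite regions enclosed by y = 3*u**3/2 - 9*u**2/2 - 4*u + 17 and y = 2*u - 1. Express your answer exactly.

393/8

Set the curves equal: 3*u**3/2 - 9*u**2/2 - 4*u + 17 = 2*u - 1, so 3*u**3/2 - 9*u**2/2 - 6*u + 18 = 0, which factors as 3*(u - 3)*(u - 2)*(u + 2)/2 = 0. The curves meet at u = -2, 2, 3.
On [-2, 2], y = 3*u**3/2 - 9*u**2/2 - 4*u + 17 is on top; that piece has area ∫[-2,2] (3*u**3/2 - 9*u**2/2 - 6*u + 18) du = 48.
On [2, 3], y = 2*u - 1 is on top; that piece has area ∫[2,3] (-(3*u**3/2 - 9*u**2/2 - 6*u + 18)) du = 9/8.
Total enclosed area = 48 + 9/8 = 393/8.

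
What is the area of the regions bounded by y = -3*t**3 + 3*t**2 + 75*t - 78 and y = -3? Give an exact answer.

1012

Set the curves equal: -3*t**3 + 3*t**2 + 75*t - 78 = -3, so -3*t**3 + 3*t**2 + 75*t - 75 = 0, which factors as -3*(t - 5)*(t - 1)*(t + 5) = 0. The curves meet at t = -5, 1, 5.
On [-5, 1], y = -3 is on top; that piece has area ∫[-5,1] (-(-3*t**3 + 3*t**2 + 75*t - 75)) dt = 756.
On [1, 5], y = -3*t**3 + 3*t**2 + 75*t - 78 is on top; that piece has area ∫[1,5] (-3*t**3 + 3*t**2 + 75*t - 75) dt = 256.
Total enclosed area = 756 + 256 = 1012.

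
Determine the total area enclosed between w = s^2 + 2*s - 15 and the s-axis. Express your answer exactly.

The curve meets the s-axis where s^2 + 2*s - 15 = 0, i.e. (s - 3)*(s + 5) = 0, at s = -5, 3.
On [-5, 3] the curve lies below the axis; ∫[-5,3] (s^2 + 2*s - 15) ds = -256/3, giving area 256/3.

256/3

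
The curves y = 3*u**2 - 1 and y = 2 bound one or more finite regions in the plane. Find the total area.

4

Set the curves equal: 3*u**2 - 1 = 2, so 3*u**2 - 3 = 0, which factors as 3*(u - 1)*(u + 1) = 0. The curves meet at u = -1, 1.
On [-1, 1], y = 2 is on top; that piece has area ∫[-1,1] (-(3*u**2 - 3)) du = 4.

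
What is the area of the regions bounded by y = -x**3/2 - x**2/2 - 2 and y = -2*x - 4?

Set the curves equal: -x**3/2 - x**2/2 - 2 = -2*x - 4, so -x**3/2 - x**2/2 + 2*x + 2 = 0, which factors as -(x - 2)*(x + 1)*(x + 2)/2 = 0. The curves meet at x = -2, -1, 2.
On [-2, -1], y = -2*x - 4 is on top; that piece has area ∫[-2,-1] (-(-x**3/2 - x**2/2 + 2*x + 2)) dx = 7/24.
On [-1, 2], y = -x**3/2 - x**2/2 - 2 is on top; that piece has area ∫[-1,2] (-x**3/2 - x**2/2 + 2*x + 2) dx = 45/8.
Total enclosed area = 7/24 + 45/8 = 71/12.

71/12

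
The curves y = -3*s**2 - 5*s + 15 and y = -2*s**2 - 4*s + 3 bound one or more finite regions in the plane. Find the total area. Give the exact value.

343/6

Set the curves equal: -3*s**2 - 5*s + 15 = -2*s**2 - 4*s + 3, so -s**2 - s + 12 = 0, which factors as -(s - 3)*(s + 4) = 0. The curves meet at s = -4, 3.
On [-4, 3], y = -3*s**2 - 5*s + 15 is on top; that piece has area ∫[-4,3] (-s**2 - s + 12) ds = 343/6.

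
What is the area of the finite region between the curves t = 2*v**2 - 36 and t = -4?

Both boundary curves give t as a function of v, so integrate with respect to v. Setting them equal: 2*v**2 - 32 = 0, i.e. 2*(v - 4)*(v + 4) = 0, so they meet at v = -4, 4.
For v in [-4, 4], t = 2*v**2 - 36 is on the left; area = ∫[-4,4] (-(2*v**2 - 32)) dv = 512/3.

512/3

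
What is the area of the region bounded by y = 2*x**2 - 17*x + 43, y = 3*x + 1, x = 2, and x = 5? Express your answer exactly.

46/3

The difference (2*x**2 - 17*x + 43) - (3*x + 1) = 2*x**2 - 20*x + 42 changes sign at x = 3 inside [2, 5], so split the integral there.
∫[2,3] (2*x**2 - 20*x + 42) dx = 14/3.
∫[3,5] (2*x**2 - 20*x + 42) dx = -32/3; the area of that piece is 32/3.
Total area = 14/3 + 32/3 = 46/3.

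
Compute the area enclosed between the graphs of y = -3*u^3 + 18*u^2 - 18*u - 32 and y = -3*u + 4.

393/4

Set the curves equal: -3*u^3 + 18*u^2 - 18*u - 32 = -3*u + 4, so -3*u^3 + 18*u^2 - 15*u - 36 = 0, which factors as -3*(u - 4)*(u - 3)*(u + 1) = 0. The curves meet at u = -1, 3, 4.
On [-1, 3], y = -3*u + 4 is on top; that piece has area ∫[-1,3] (-(-3*u^3 + 18*u^2 - 15*u - 36)) du = 96.
On [3, 4], y = -3*u^3 + 18*u^2 - 18*u - 32 is on top; that piece has area ∫[3,4] (-3*u^3 + 18*u^2 - 15*u - 36) du = 9/4.
Total enclosed area = 96 + 9/4 = 393/4.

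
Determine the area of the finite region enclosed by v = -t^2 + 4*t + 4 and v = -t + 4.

125/6

Set the curves equal: -t^2 + 4*t + 4 = -t + 4, so -t^2 + 5*t = 0, which factors as -t*(t - 5) = 0. The curves meet at t = 0, 5.
On [0, 5], v = -t^2 + 4*t + 4 is on top; that piece has area ∫[0,5] (-t^2 + 5*t) dt = 125/6.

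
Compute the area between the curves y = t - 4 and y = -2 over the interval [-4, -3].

11/2

On [-4, -3], (t - 4) - (-2) = t - 2 is ≤ 0 throughout, so the area is a single integral of |t - 2|.
∫[-4,-3] (t - 2) dt = -11/2; the area of that piece is 11/2.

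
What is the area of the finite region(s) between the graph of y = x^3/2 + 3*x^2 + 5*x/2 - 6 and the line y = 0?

The curve meets the x-axis where x^3/2 + 3*x^2 + 5*x/2 - 6 = 0, i.e. (x - 1)*(x + 3)*(x + 4)/2 = 0, at x = -4, -3, 1.
On [-4, -3] the curve lies above the axis; ∫[-4,-3] (x^3/2 + 3*x^2 + 5*x/2 - 6) dx = 3/8, giving area 3/8.
On [-3, 1] the curve lies below the axis; ∫[-3,1] (x^3/2 + 3*x^2 + 5*x/2 - 6) dx = -16, giving area 16.
Total area = 3/8 + 16 = 131/8.

131/8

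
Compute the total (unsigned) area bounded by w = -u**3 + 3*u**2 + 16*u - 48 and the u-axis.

517/2

The curve meets the u-axis where -u**3 + 3*u**2 + 16*u - 48 = 0, i.e. -(u - 4)*(u - 3)*(u + 4) = 0, at u = -4, 3, 4.
On [-4, 3] the curve lies below the axis; ∫[-4,3] (-u**3 + 3*u**2 + 16*u - 48) du = -1029/4, giving area 1029/4.
On [3, 4] the curve lies above the axis; ∫[3,4] (-u**3 + 3*u**2 + 16*u - 48) du = 5/4, giving area 5/4.
Total area = 1029/4 + 5/4 = 517/2.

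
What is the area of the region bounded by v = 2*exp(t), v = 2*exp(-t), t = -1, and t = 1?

The difference (2*exp(t)) - (2*exp(-t)) = 2*exp(t) - 2*exp(-t) changes sign at t = 0 inside [-1, 1], so split the integral there.
∫[-1,0] (2*exp(t) - 2*exp(-t)) dt = -2*exp(1) - 2*exp(-1) + 4; the area of that piece is -4 + 2*exp(-1) + 2*exp(1).
∫[0,1] (2*exp(t) - 2*exp(-t)) dt = -4 + 2*exp(-1) + 2*exp(1).
Total area = (-4 + 2*exp(-1) + 2*exp(1)) + (-4 + 2*exp(-1) + 2*exp(1)) = -8 + 4*exp(-1) + 4*exp(1).

-8 + 4*exp(-1) + 4*exp(1)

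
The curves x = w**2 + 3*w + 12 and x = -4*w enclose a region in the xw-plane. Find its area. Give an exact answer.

1/6

Both boundary curves give x as a function of w, so integrate with respect to w. Setting them equal: w**2 + 7*w + 12 = 0, i.e. (w + 3)*(w + 4) = 0, so they meet at w = -4, -3.
For w in [-4, -3], x = w**2 + 3*w + 12 is on the left; area = ∫[-4,-3] (-(w**2 + 7*w + 12)) dw = 1/6.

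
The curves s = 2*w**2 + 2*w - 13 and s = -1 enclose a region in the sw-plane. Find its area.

Both boundary curves give s as a function of w, so integrate with respect to w. Setting them equal: 2*w**2 + 2*w - 12 = 0, i.e. 2*(w - 2)*(w + 3) = 0, so they meet at w = -3, 2.
For w in [-3, 2], s = 2*w**2 + 2*w - 13 is on the left; area = ∫[-3,2] (-(2*w**2 + 2*w - 12)) dw = 125/3.

125/3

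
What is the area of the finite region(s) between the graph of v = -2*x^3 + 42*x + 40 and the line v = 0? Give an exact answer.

999/2

The curve meets the x-axis where -2*x^3 + 42*x + 40 = 0, i.e. -2*(x - 5)*(x + 1)*(x + 4) = 0, at x = -4, -1, 5.
On [-4, -1] the curve lies below the axis; ∫[-4,-1] (-2*x^3 + 42*x + 40) dx = -135/2, giving area 135/2.
On [-1, 5] the curve lies above the axis; ∫[-1,5] (-2*x^3 + 42*x + 40) dx = 432, giving area 432.
Total area = 135/2 + 432 = 999/2.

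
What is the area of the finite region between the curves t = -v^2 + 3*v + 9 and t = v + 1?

36

Both boundary curves give t as a function of v, so integrate with respect to v. Setting them equal: -v^2 + 2*v + 8 = 0, i.e. -(v - 4)*(v + 2) = 0, so they meet at v = -2, 4.
For v in [-2, 4], t = -v^2 + 3*v + 9 is on the right; area = ∫[-2,4] (-v^2 + 2*v + 8) dv = 36.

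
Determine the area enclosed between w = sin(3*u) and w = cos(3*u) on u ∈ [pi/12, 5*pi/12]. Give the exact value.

On [pi/12, 5*pi/12], (sin(3*u)) - (cos(3*u)) = sin(3*u) - cos(3*u) is ≥ 0 throughout, so the area is a single integral of |sin(3*u) - cos(3*u)|.
∫[pi/12,5*pi/12] (sin(3*u) - cos(3*u)) du = 2*sqrt(2)/3.

2*sqrt(2)/3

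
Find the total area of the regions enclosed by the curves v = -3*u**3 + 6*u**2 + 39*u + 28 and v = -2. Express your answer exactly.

Set the curves equal: -3*u**3 + 6*u**2 + 39*u + 28 = -2, so -3*u**3 + 6*u**2 + 39*u + 30 = 0, which factors as -3*(u - 5)*(u + 1)*(u + 2) = 0. The curves meet at u = -2, -1, 5.
On [-2, -1], v = -2 is on top; that piece has area ∫[-2,-1] (-(-3*u**3 + 6*u**2 + 39*u + 30)) du = 13/4.
On [-1, 5], v = -3*u**3 + 6*u**2 + 39*u + 28 is on top; that piece has area ∫[-1,5] (-3*u**3 + 6*u**2 + 39*u + 30) du = 432.
Total enclosed area = 13/4 + 432 = 1741/4.

1741/4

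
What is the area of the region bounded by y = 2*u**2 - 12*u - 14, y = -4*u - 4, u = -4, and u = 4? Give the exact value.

416/3

The difference (2*u**2 - 12*u - 14) - (-4*u - 4) = 2*u**2 - 8*u - 10 changes sign at u = -1 inside [-4, 4], so split the integral there.
∫[-4,-1] (2*u**2 - 8*u - 10) du = 72.
∫[-1,4] (2*u**2 - 8*u - 10) du = -200/3; the area of that piece is 200/3.
Total area = 72 + 200/3 = 416/3.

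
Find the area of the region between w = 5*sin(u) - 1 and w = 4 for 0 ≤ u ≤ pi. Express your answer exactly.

On [0, pi], (5*sin(u) - 1) - (4) = 5*sin(u) - 5 is ≤ 0 throughout, so the area is a single integral of |5*sin(u) - 5|.
∫[0,pi] (5*sin(u) - 5) du = 10 - 5*pi; the area of that piece is -10 + 5*pi.

-10 + 5*pi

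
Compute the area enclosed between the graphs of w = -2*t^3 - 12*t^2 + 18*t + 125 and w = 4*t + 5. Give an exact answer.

Set the curves equal: -2*t^3 - 12*t^2 + 18*t + 125 = 4*t + 5, so -2*t^3 - 12*t^2 + 14*t + 120 = 0, which factors as -2*(t - 3)*(t + 4)*(t + 5) = 0. The curves meet at t = -5, -4, 3.
On [-5, -4], w = 4*t + 5 is on top; that piece has area ∫[-5,-4] (-(-2*t^3 - 12*t^2 + 14*t + 120)) dt = 5/2.
On [-4, 3], w = -2*t^3 - 12*t^2 + 18*t + 125 is on top; that piece has area ∫[-4,3] (-2*t^3 - 12*t^2 + 14*t + 120) dt = 1029/2.
Total enclosed area = 5/2 + 1029/2 = 517.

517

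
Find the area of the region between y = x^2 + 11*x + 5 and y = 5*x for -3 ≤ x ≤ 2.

97/3

The difference (x^2 + 11*x + 5) - (5*x) = x^2 + 6*x + 5 changes sign at x = -1 inside [-3, 2], so split the integral there.
∫[-3,-1] (x^2 + 6*x + 5) dx = -16/3; the area of that piece is 16/3.
∫[-1,2] (x^2 + 6*x + 5) dx = 27.
Total area = 16/3 + 27 = 97/3.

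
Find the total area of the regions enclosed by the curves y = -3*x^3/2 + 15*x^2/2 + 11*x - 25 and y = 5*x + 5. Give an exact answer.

937/8

Set the curves equal: -3*x^3/2 + 15*x^2/2 + 11*x - 25 = 5*x + 5, so -3*x^3/2 + 15*x^2/2 + 6*x - 30 = 0, which factors as -3*(x - 5)*(x - 2)*(x + 2)/2 = 0. The curves meet at x = -2, 2, 5.
On [-2, 2], y = 5*x + 5 is on top; that piece has area ∫[-2,2] (-(-3*x^3/2 + 15*x^2/2 + 6*x - 30)) dx = 80.
On [2, 5], y = -3*x^3/2 + 15*x^2/2 + 11*x - 25 is on top; that piece has area ∫[2,5] (-3*x^3/2 + 15*x^2/2 + 6*x - 30) dx = 297/8.
Total enclosed area = 80 + 297/8 = 937/8.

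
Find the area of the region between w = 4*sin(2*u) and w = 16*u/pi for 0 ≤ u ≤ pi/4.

2 - pi/2

On [0, pi/4], (4*sin(2*u)) - (16*u/pi) = -16*u/pi + 4*sin(2*u) is ≥ 0 throughout, so the area is a single integral of |-16*u/pi + 4*sin(2*u)|.
∫[0,pi/4] (-16*u/pi + 4*sin(2*u)) du = 2 - pi/2.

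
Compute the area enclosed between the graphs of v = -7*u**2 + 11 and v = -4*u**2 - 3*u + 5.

27/2

Set the curves equal: -7*u**2 + 11 = -4*u**2 - 3*u + 5, so -3*u**2 + 3*u + 6 = 0, which factors as -3*(u - 2)*(u + 1) = 0. The curves meet at u = -1, 2.
On [-1, 2], v = -7*u**2 + 11 is on top; that piece has area ∫[-1,2] (-3*u**2 + 3*u + 6) du = 27/2.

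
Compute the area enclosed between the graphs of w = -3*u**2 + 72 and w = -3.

500

Set the curves equal: -3*u**2 + 72 = -3, so -3*u**2 + 75 = 0, which factors as -3*(u - 5)*(u + 5) = 0. The curves meet at u = -5, 5.
On [-5, 5], w = -3*u**2 + 72 is on top; that piece has area ∫[-5,5] (-3*u**2 + 75) du = 500.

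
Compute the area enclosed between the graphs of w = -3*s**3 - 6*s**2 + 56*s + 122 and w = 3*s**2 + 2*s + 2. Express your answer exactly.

Set the curves equal: -3*s**3 - 6*s**2 + 56*s + 122 = 3*s**2 + 2*s + 2, so -3*s**3 - 9*s**2 + 54*s + 120 = 0, which factors as -3*(s - 4)*(s + 2)*(s + 5) = 0. The curves meet at s = -5, -2, 4.
On [-5, -2], w = 3*s**2 + 2*s + 2 is on top; that piece has area ∫[-5,-2] (-(-3*s**3 - 9*s**2 + 54*s + 120)) ds = 405/4.
On [-2, 4], w = -3*s**3 - 6*s**2 + 56*s + 122 is on top; that piece has area ∫[-2,4] (-3*s**3 - 9*s**2 + 54*s + 120) ds = 648.
Total enclosed area = 405/4 + 648 = 2997/4.

2997/4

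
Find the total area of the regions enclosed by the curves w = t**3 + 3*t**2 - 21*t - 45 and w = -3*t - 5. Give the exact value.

Set the curves equal: t**3 + 3*t**2 - 21*t - 45 = -3*t - 5, so t**3 + 3*t**2 - 18*t - 40 = 0, which factors as (t - 4)*(t + 2)*(t + 5) = 0. The curves meet at t = -5, -2, 4.
On [-5, -2], w = t**3 + 3*t**2 - 21*t - 45 is on top; that piece has area ∫[-5,-2] (t**3 + 3*t**2 - 18*t - 40) dt = 135/4.
On [-2, 4], w = -3*t - 5 is on top; that piece has area ∫[-2,4] (-(t**3 + 3*t**2 - 18*t - 40)) dt = 216.
Total enclosed area = 135/4 + 216 = 999/4.

999/4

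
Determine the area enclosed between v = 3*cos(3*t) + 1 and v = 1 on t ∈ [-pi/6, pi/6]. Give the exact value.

2

On [-pi/6, pi/6], (3*cos(3*t) + 1) - (1) = 3*cos(3*t) is ≥ 0 throughout, so the area is a single integral of |3*cos(3*t)|.
∫[-pi/6,pi/6] (3*cos(3*t)) dt = 2.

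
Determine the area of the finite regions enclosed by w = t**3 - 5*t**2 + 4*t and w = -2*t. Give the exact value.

Set the curves equal: t**3 - 5*t**2 + 4*t = -2*t, so t**3 - 5*t**2 + 6*t = 0, which factors as t*(t - 3)*(t - 2) = 0. The curves meet at t = 0, 2, 3.
On [0, 2], w = t**3 - 5*t**2 + 4*t is on top; that piece has area ∫[0,2] (t**3 - 5*t**2 + 6*t) dt = 8/3.
On [2, 3], w = -2*t is on top; that piece has area ∫[2,3] (-(t**3 - 5*t**2 + 6*t)) dt = 5/12.
Total enclosed area = 8/3 + 5/12 = 37/12.

37/12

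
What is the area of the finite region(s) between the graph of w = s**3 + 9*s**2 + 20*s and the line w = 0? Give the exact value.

131/4

The curve meets the s-axis where s**3 + 9*s**2 + 20*s = 0, i.e. s*(s + 4)*(s + 5) = 0, at s = -5, -4, 0.
On [-5, -4] the curve lies above the axis; ∫[-5,-4] (s**3 + 9*s**2 + 20*s) ds = 3/4, giving area 3/4.
On [-4, 0] the curve lies below the axis; ∫[-4,0] (s**3 + 9*s**2 + 20*s) ds = -32, giving area 32.
Total area = 3/4 + 32 = 131/4.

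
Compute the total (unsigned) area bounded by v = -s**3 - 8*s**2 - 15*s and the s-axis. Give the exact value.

The curve meets the s-axis where -s**3 - 8*s**2 - 15*s = 0, i.e. -s*(s + 3)*(s + 5) = 0, at s = -5, -3, 0.
On [-5, -3] the curve lies below the axis; ∫[-5,-3] (-s**3 - 8*s**2 - 15*s) ds = -16/3, giving area 16/3.
On [-3, 0] the curve lies above the axis; ∫[-3,0] (-s**3 - 8*s**2 - 15*s) ds = 63/4, giving area 63/4.
Total area = 16/3 + 63/4 = 253/12.

253/12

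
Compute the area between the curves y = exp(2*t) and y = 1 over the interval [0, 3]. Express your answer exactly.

On [0, 3], (exp(2*t)) - (1) = exp(2*t) - 1 is ≥ 0 throughout, so the area is a single integral of |exp(2*t) - 1|.
∫[0,3] (exp(2*t) - 1) dt = -7/2 + exp(6)/2.

-7/2 + exp(6)/2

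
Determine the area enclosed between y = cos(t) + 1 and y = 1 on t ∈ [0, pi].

2

The difference (cos(t) + 1) - (1) = cos(t) changes sign at t = pi/2 inside [0, pi], so split the integral there.
∫[0,pi/2] (cos(t)) dt = 1.
∫[pi/2,pi] (cos(t)) dt = -1; the area of that piece is 1.
Total area = 1 + 1 = 2.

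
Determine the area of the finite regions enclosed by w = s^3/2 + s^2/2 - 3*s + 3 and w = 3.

Set the curves equal: s^3/2 + s^2/2 - 3*s + 3 = 3, so s^3/2 + s^2/2 - 3*s = 0, which factors as s*(s - 2)*(s + 3)/2 = 0. The curves meet at s = -3, 0, 2.
On [-3, 0], w = s^3/2 + s^2/2 - 3*s + 3 is on top; that piece has area ∫[-3,0] (s^3/2 + s^2/2 - 3*s) ds = 63/8.
On [0, 2], w = 3 is on top; that piece has area ∫[0,2] (-(s^3/2 + s^2/2 - 3*s)) ds = 8/3.
Total enclosed area = 63/8 + 8/3 = 253/24.

253/24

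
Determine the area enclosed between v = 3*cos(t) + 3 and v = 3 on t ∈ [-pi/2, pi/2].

6

On [-pi/2, pi/2], (3*cos(t) + 3) - (3) = 3*cos(t) is ≥ 0 throughout, so the area is a single integral of |3*cos(t)|.
∫[-pi/2,pi/2] (3*cos(t)) dt = 6.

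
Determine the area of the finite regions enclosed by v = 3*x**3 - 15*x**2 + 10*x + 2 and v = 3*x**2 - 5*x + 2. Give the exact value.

Set the curves equal: 3*x**3 - 15*x**2 + 10*x + 2 = 3*x**2 - 5*x + 2, so 3*x**3 - 18*x**2 + 15*x = 0, which factors as 3*x*(x - 5)*(x - 1) = 0. The curves meet at x = 0, 1, 5.
On [0, 1], v = 3*x**3 - 15*x**2 + 10*x + 2 is on top; that piece has area ∫[0,1] (3*x**3 - 18*x**2 + 15*x) dx = 9/4.
On [1, 5], v = 3*x**2 - 5*x + 2 is on top; that piece has area ∫[1,5] (-(3*x**3 - 18*x**2 + 15*x)) dx = 96.
Total enclosed area = 9/4 + 96 = 393/4.

393/4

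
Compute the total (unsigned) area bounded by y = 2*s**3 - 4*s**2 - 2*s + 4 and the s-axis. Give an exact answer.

The curve meets the s-axis where 2*s**3 - 4*s**2 - 2*s + 4 = 0, i.e. 2*(s - 2)*(s - 1)*(s + 1) = 0, at s = -1, 1, 2.
On [-1, 1] the curve lies above the axis; ∫[-1,1] (2*s**3 - 4*s**2 - 2*s + 4) ds = 16/3, giving area 16/3.
On [1, 2] the curve lies below the axis; ∫[1,2] (2*s**3 - 4*s**2 - 2*s + 4) ds = -5/6, giving area 5/6.
Total area = 16/3 + 5/6 = 37/6.

37/6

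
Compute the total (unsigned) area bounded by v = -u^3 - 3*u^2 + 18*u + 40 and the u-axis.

999/4

The curve meets the u-axis where -u^3 - 3*u^2 + 18*u + 40 = 0, i.e. -(u - 4)*(u + 2)*(u + 5) = 0, at u = -5, -2, 4.
On [-5, -2] the curve lies below the axis; ∫[-5,-2] (-u^3 - 3*u^2 + 18*u + 40) du = -135/4, giving area 135/4.
On [-2, 4] the curve lies above the axis; ∫[-2,4] (-u^3 - 3*u^2 + 18*u + 40) du = 216, giving area 216.
Total area = 135/4 + 216 = 999/4.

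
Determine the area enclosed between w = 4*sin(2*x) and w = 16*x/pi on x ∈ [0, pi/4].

2 - pi/2

On [0, pi/4], (4*sin(2*x)) - (16*x/pi) = -16*x/pi + 4*sin(2*x) is ≥ 0 throughout, so the area is a single integral of |-16*x/pi + 4*sin(2*x)|.
∫[0,pi/4] (-16*x/pi + 4*sin(2*x)) dx = 2 - pi/2.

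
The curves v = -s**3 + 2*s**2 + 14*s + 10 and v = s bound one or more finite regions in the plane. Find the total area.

1741/12

Set the curves equal: -s**3 + 2*s**2 + 14*s + 10 = s, so -s**3 + 2*s**2 + 13*s + 10 = 0, which factors as -(s - 5)*(s + 1)*(s + 2) = 0. The curves meet at s = -2, -1, 5.
On [-2, -1], v = s is on top; that piece has area ∫[-2,-1] (-(-s**3 + 2*s**2 + 13*s + 10)) ds = 13/12.
On [-1, 5], v = -s**3 + 2*s**2 + 14*s + 10 is on top; that piece has area ∫[-1,5] (-s**3 + 2*s**2 + 13*s + 10) ds = 144.
Total enclosed area = 13/12 + 144 = 1741/12.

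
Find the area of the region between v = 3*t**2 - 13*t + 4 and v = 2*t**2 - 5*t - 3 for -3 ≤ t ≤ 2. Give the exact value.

The difference (3*t**2 - 13*t + 4) - (2*t**2 - 5*t - 3) = t**2 - 8*t + 7 changes sign at t = 1 inside [-3, 2], so split the integral there.
∫[-3,1] (t**2 - 8*t + 7) dt = 208/3.
∫[1,2] (t**2 - 8*t + 7) dt = -8/3; the area of that piece is 8/3.
Total area = 208/3 + 8/3 = 72.

72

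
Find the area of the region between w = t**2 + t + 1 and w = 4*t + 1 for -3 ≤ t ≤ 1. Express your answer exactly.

71/3

The difference (t**2 + t + 1) - (4*t + 1) = t**2 - 3*t changes sign at t = 0 inside [-3, 1], so split the integral there.
∫[-3,0] (t**2 - 3*t) dt = 45/2.
∫[0,1] (t**2 - 3*t) dt = -7/6; the area of that piece is 7/6.
Total area = 45/2 + 7/6 = 71/3.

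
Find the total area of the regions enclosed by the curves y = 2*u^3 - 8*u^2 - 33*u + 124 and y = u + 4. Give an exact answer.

3901/6

Set the curves equal: 2*u^3 - 8*u^2 - 33*u + 124 = u + 4, so 2*u^3 - 8*u^2 - 34*u + 120 = 0, which factors as 2*(u - 5)*(u - 3)*(u + 4) = 0. The curves meet at u = -4, 3, 5.
On [-4, 3], y = 2*u^3 - 8*u^2 - 33*u + 124 is on top; that piece has area ∫[-4,3] (2*u^3 - 8*u^2 - 34*u + 120) du = 3773/6.
On [3, 5], y = u + 4 is on top; that piece has area ∫[3,5] (-(2*u^3 - 8*u^2 - 34*u + 120)) du = 64/3.
Total enclosed area = 3773/6 + 64/3 = 3901/6.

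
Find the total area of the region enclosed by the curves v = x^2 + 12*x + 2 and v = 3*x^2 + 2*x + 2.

125/3

Set the curves equal: x^2 + 12*x + 2 = 3*x^2 + 2*x + 2, so -2*x^2 + 10*x = 0, which factors as -2*x*(x - 5) = 0. The curves meet at x = 0, 5.
On [0, 5], v = x^2 + 12*x + 2 is on top; that piece has area ∫[0,5] (-2*x^2 + 10*x) dx = 125/3.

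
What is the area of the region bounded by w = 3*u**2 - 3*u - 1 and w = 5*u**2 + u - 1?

Set the curves equal: 3*u**2 - 3*u - 1 = 5*u**2 + u - 1, so -2*u**2 - 4*u = 0, which factors as -2*u*(u + 2) = 0. The curves meet at u = -2, 0.
On [-2, 0], w = 3*u**2 - 3*u - 1 is on top; that piece has area ∫[-2,0] (-2*u**2 - 4*u) du = 8/3.

8/3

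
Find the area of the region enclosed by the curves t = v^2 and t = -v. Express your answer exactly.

Both boundary curves give t as a function of v, so integrate with respect to v. Setting them equal: v^2 + v = 0, i.e. v*(v + 1) = 0, so they meet at v = -1, 0.
For v in [-1, 0], t = v^2 is on the left; area = ∫[-1,0] (-(v^2 + v)) dv = 1/6.

1/6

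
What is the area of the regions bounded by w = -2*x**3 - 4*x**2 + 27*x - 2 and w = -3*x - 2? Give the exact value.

863/3

Set the curves equal: -2*x**3 - 4*x**2 + 27*x - 2 = -3*x - 2, so -2*x**3 - 4*x**2 + 30*x = 0, which factors as -2*x*(x - 3)*(x + 5) = 0. The curves meet at x = -5, 0, 3.
On [-5, 0], w = -3*x - 2 is on top; that piece has area ∫[-5,0] (-(-2*x**3 - 4*x**2 + 30*x)) dx = 1375/6.
On [0, 3], w = -2*x**3 - 4*x**2 + 27*x - 2 is on top; that piece has area ∫[0,3] (-2*x**3 - 4*x**2 + 30*x) dx = 117/2.
Total enclosed area = 1375/6 + 117/2 = 863/3.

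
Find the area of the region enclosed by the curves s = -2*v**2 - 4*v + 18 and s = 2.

72

Both boundary curves give s as a function of v, so integrate with respect to v. Setting them equal: -2*v**2 - 4*v + 16 = 0, i.e. -2*(v - 2)*(v + 4) = 0, so they meet at v = -4, 2.
For v in [-4, 2], s = -2*v**2 - 4*v + 18 is on the right; area = ∫[-4,2] (-2*v**2 - 4*v + 16) dv = 72.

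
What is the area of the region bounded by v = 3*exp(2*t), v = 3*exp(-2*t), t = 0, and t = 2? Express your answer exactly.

On [0, 2], (3*exp(2*t)) - (3*exp(-2*t)) = 3*exp(2*t) - 3*exp(-2*t) is ≥ 0 throughout, so the area is a single integral of |3*exp(2*t) - 3*exp(-2*t)|.
∫[0,2] (3*exp(2*t) - 3*exp(-2*t)) dt = -3 + 3*exp(-4)/2 + 3*exp(4)/2.

-3 + 3*exp(-4)/2 + 3*exp(4)/2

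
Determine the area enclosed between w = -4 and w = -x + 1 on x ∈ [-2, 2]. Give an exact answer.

20

On [-2, 2], (-4) - (-x + 1) = x - 5 is ≤ 0 throughout, so the area is a single integral of |x - 5|.
∫[-2,2] (x - 5) dx = -20; the area of that piece is 20.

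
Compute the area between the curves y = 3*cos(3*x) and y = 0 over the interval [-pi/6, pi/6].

On [-pi/6, pi/6], (3*cos(3*x)) - (0) = 3*cos(3*x) is ≥ 0 throughout, so the area is a single integral of |3*cos(3*x)|.
∫[-pi/6,pi/6] (3*cos(3*x)) dx = 2.

2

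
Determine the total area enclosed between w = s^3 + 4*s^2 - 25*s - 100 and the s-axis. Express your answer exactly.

The curve meets the s-axis where s^3 + 4*s^2 - 25*s - 100 = 0, i.e. (s - 5)*(s + 4)*(s + 5) = 0, at s = -5, -4, 5.
On [-5, -4] the curve lies above the axis; ∫[-5,-4] (s^3 + 4*s^2 - 25*s - 100) ds = 19/12, giving area 19/12.
On [-4, 5] the curve lies below the axis; ∫[-4,5] (s^3 + 4*s^2 - 25*s - 100) ds = -2673/4, giving area 2673/4.
Total area = 19/12 + 2673/4 = 4019/6.

4019/6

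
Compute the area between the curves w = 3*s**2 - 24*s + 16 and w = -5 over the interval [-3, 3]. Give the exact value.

The difference (3*s**2 - 24*s + 16) - (-5) = 3*s**2 - 24*s + 21 changes sign at s = 1 inside [-3, 3], so split the integral there.
∫[-3,1] (3*s**2 - 24*s + 21) ds = 208.
∫[1,3] (3*s**2 - 24*s + 21) ds = -28; the area of that piece is 28.
Total area = 208 + 28 = 236.

236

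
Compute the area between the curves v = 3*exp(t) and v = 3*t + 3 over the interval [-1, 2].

-27/2 - 3*exp(-1) + 3*exp(2)

On [-1, 2], (3*exp(t)) - (3*t + 3) = -3*t + 3*exp(t) - 3 is ≥ 0 throughout, so the area is a single integral of |-3*t + 3*exp(t) - 3|.
∫[-1,2] (-3*t + 3*exp(t) - 3) dt = -27/2 - 3*exp(-1) + 3*exp(2).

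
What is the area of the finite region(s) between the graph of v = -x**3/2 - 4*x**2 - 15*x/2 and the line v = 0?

The curve meets the x-axis where -x**3/2 - 4*x**2 - 15*x/2 = 0, i.e. -x*(x + 3)*(x + 5)/2 = 0, at x = -5, -3, 0.
On [-5, -3] the curve lies below the axis; ∫[-5,-3] (-x**3/2 - 4*x**2 - 15*x/2) dx = -8/3, giving area 8/3.
On [-3, 0] the curve lies above the axis; ∫[-3,0] (-x**3/2 - 4*x**2 - 15*x/2) dx = 63/8, giving area 63/8.
Total area = 8/3 + 63/8 = 253/24.

253/24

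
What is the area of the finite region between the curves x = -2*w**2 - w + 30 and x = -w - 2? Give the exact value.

Both boundary curves give x as a function of w, so integrate with respect to w. Setting them equal: -2*w**2 + 32 = 0, i.e. -2*(w - 4)*(w + 4) = 0, so they meet at w = -4, 4.
For w in [-4, 4], x = -2*w**2 - w + 30 is on the right; area = ∫[-4,4] (-2*w**2 + 32) dw = 512/3.

512/3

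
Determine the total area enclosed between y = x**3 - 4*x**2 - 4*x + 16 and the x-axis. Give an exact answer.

148/3

The curve meets the x-axis where x**3 - 4*x**2 - 4*x + 16 = 0, i.e. (x - 4)*(x - 2)*(x + 2) = 0, at x = -2, 2, 4.
On [-2, 2] the curve lies above the axis; ∫[-2,2] (x**3 - 4*x**2 - 4*x + 16) dx = 128/3, giving area 128/3.
On [2, 4] the curve lies below the axis; ∫[2,4] (x**3 - 4*x**2 - 4*x + 16) dx = -20/3, giving area 20/3.
Total area = 128/3 + 20/3 = 148/3.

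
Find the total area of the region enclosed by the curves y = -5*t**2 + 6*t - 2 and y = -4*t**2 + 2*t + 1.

Set the curves equal: -5*t**2 + 6*t - 2 = -4*t**2 + 2*t + 1, so -t**2 + 4*t - 3 = 0, which factors as -(t - 3)*(t - 1) = 0. The curves meet at t = 1, 3.
On [1, 3], y = -5*t**2 + 6*t - 2 is on top; that piece has area ∫[1,3] (-t**2 + 4*t - 3) dt = 4/3.

4/3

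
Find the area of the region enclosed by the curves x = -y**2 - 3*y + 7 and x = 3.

125/6

Both boundary curves give x as a function of y, so integrate with respect to y. Setting them equal: -y**2 - 3*y + 4 = 0, i.e. -(y - 1)*(y + 4) = 0, so they meet at y = -4, 1.
For y in [-4, 1], x = -y**2 - 3*y + 7 is on the right; area = ∫[-4,1] (-y**2 - 3*y + 4) dy = 125/6.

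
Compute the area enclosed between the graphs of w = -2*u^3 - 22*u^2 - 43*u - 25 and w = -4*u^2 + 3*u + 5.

16

Set the curves equal: -2*u^3 - 22*u^2 - 43*u - 25 = -4*u^2 + 3*u + 5, so -2*u^3 - 18*u^2 - 46*u - 30 = 0, which factors as -2*(u + 1)*(u + 3)*(u + 5) = 0. The curves meet at u = -5, -3, -1.
On [-5, -3], w = -4*u^2 + 3*u + 5 is on top; that piece has area ∫[-5,-3] (-(-2*u^3 - 18*u^2 - 46*u - 30)) du = 8.
On [-3, -1], w = -2*u^3 - 22*u^2 - 43*u - 25 is on top; that piece has area ∫[-3,-1] (-2*u^3 - 18*u^2 - 46*u - 30) du = 8.
Total enclosed area = 8 + 8 = 16.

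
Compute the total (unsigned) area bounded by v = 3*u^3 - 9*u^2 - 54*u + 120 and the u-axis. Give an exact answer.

The curve meets the u-axis where 3*u^3 - 9*u^2 - 54*u + 120 = 0, i.e. 3*(u - 5)*(u - 2)*(u + 4) = 0, at u = -4, 2, 5.
On [-4, 2] the curve lies above the axis; ∫[-4,2] (3*u^3 - 9*u^2 - 54*u + 120) du = 648, giving area 648.
On [2, 5] the curve lies below the axis; ∫[2,5] (3*u^3 - 9*u^2 - 54*u + 120) du = -405/4, giving area 405/4.
Total area = 648 + 405/4 = 2997/4.

2997/4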